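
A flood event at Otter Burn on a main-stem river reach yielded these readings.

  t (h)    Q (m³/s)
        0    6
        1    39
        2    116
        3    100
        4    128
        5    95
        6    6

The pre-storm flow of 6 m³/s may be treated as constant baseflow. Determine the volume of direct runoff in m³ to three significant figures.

V ≈ 1.61 × 10^6 m³

Direct-runoff ordinates (Q − Q_b): 0.0, 33.0, 110.0, 94.0, 122.0, 89.0, 0.0 m³/s.
ΣQ_DR = 448.0 m³/s.
With Δt = 1 h = 3600 s, V = ΣQ_DR · Δt = 448.0 × 3600 = 1.61 × 10^6 m³.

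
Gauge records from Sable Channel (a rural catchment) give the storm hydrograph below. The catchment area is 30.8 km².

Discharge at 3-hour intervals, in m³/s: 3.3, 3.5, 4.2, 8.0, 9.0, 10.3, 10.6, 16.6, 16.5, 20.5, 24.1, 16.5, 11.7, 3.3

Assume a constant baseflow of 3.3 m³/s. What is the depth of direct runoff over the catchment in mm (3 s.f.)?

Direct runoff: 0.0, 0.2, 0.9, 4.7, 5.7, 7.0, 7.3, 13.3, 13.2, 17.2, 20.8, 13.2, 8.4, 0.0 m³/s; ΣQ_DR = 111.9 m³/s.
V = ΣQ_DR · Δt = 111.9 × 10800 s = 1.209 × 10^6 m³.
Over A = 30.8 km², depth = V / A = 39.2 mm.

d ≈ 39.2 mm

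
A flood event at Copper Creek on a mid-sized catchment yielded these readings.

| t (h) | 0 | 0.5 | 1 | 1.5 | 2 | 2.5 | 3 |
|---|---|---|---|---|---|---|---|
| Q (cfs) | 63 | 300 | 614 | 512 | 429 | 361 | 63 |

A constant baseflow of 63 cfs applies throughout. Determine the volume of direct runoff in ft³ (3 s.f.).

Direct-runoff ordinates (Q − Q_b): 0.0, 237.0, 551.0, 449.0, 366.0, 298.0, 0.0 cfs.
ΣQ_DR = 1901 cfs.
With Δt = 0.5 h = 1800 s, V = ΣQ_DR · Δt = 1901 × 1800 = 3.42 × 10^6 ft³.

V ≈ 3.42 × 10^6 ft³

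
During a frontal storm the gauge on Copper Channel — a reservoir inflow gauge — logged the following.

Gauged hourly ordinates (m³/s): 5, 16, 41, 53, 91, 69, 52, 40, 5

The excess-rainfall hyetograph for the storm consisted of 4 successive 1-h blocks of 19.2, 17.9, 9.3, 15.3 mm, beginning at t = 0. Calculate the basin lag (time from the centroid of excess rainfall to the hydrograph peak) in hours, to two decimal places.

Centroid of excess rainfall: t_c = Σ P_i·t̄_i / ΣP_i = 1.8355 h (block centres at 0.5, 1.5, 2.5, 3.5 h).
Hydrograph peak occurs at t = 4 h, so basin lag t_L = 4 − 1.8355 = 2.16 h.

t_L ≈ 2.16 h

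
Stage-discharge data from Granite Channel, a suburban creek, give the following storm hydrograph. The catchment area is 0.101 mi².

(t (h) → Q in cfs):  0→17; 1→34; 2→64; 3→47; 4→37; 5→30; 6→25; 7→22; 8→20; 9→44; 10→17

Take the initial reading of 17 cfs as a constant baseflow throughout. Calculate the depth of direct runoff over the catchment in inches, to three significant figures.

Direct runoff: 0.0, 17.0, 47.0, 30.0, 20.0, 13.0, 8.0, 5.0, 3.0, 27.0, 0.0 cfs; ΣQ_DR = 170.0 cfs.
V = ΣQ_DR · Δt = 170.0 × 3600 s = 6.120 × 10^5 ft³.
Over A = 0.101 mi², depth = V / A = 2.61 in.

d ≈ 2.61 in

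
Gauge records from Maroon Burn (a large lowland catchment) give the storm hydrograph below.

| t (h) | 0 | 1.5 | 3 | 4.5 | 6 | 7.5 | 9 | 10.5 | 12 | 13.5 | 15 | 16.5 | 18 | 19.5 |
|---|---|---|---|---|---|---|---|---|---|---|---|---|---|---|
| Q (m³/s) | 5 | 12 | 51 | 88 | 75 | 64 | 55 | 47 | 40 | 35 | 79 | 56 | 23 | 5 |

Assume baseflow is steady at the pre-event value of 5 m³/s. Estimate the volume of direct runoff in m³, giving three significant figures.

V ≈ 3.05 × 10^6 m³

Direct-runoff ordinates (Q − Q_b): 0.0, 7.0, 46.0, 83.0, 70.0, 59.0, 50.0, 42.0, 35.0, 30.0, 74.0, 51.0, 18.0, 0.0 m³/s.
ΣQ_DR = 565.0 m³/s.
With Δt = 1.5 h = 5400 s, V = ΣQ_DR · Δt = 565.0 × 5400 = 3.05 × 10^6 m³.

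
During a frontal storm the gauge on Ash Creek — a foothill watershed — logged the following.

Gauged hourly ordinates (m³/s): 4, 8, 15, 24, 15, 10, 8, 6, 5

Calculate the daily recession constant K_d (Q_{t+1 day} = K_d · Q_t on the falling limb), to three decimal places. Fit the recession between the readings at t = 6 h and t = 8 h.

K_d ≈ 0.004

Between t = 6 h and t = 8 h the flow falls from 8 to 5 m³/s over 2×1 h = 2 h.
Per-interval ratio K = (5/8)^(1/2) = 0.7906; K_d = K^(24/1) = 0.004.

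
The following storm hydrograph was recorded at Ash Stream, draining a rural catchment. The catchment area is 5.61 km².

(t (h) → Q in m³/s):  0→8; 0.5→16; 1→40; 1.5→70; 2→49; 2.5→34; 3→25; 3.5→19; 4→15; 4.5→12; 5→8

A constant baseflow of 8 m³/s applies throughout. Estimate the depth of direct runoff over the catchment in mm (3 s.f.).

Direct runoff: 0.0, 8.0, 32.0, 62.0, 41.0, 26.0, 17.0, 11.0, 7.0, 4.0, 0.0 m³/s; ΣQ_DR = 208.0 m³/s.
V = ΣQ_DR · Δt = 208.0 × 1800 s = 3.744 × 10^5 m³.
Over A = 5.61 km², depth = V / A = 66.7 mm.

d ≈ 66.7 mm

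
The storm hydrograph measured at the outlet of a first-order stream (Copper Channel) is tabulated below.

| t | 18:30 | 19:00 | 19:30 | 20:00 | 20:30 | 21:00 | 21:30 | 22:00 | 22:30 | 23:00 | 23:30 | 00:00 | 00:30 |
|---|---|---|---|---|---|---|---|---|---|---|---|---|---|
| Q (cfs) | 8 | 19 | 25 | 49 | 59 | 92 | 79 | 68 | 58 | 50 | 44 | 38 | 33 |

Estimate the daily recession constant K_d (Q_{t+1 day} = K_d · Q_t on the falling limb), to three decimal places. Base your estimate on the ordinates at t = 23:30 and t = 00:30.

Between t = 23:30 and t = 00:30 the flow falls from 44 to 33 cfs over 2×0.5 h = 1 h.
Per-interval ratio K = (33/44)^(1/2) = 0.8660; K_d = K^(24/0.5) = 0.001.

K_d ≈ 0.001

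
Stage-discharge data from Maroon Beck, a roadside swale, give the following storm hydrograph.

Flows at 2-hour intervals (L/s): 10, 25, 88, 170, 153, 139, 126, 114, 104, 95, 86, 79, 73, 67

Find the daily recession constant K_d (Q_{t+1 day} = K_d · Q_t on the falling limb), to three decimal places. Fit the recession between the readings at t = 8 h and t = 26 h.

K_d ≈ 0.333

Between t = 8 h and t = 26 h the flow falls from 153 to 67 L/s over 9×2 h = 18 h.
Per-interval ratio K = (67/153)^(1/9) = 0.9123; K_d = K^(24/2) = 0.333.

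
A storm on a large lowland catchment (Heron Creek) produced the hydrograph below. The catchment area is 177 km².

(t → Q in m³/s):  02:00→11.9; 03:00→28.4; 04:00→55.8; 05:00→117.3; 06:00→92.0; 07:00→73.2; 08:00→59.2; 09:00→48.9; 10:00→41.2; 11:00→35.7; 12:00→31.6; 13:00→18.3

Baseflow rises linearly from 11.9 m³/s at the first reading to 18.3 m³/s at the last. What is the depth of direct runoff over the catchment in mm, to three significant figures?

Direct runoff: 0.00, 15.92, 42.74, 103.65, 77.77, 58.39, 43.81, 32.93, 24.65, 18.56, 13.88, 0.00 m³/s; ΣQ_DR = 432.3 m³/s.
V = ΣQ_DR · Δt = 432.3 × 3600 s = 1.556 × 10^6 m³.
Over A = 177 km², depth = V / A = 8.79 mm.

d ≈ 8.79 mm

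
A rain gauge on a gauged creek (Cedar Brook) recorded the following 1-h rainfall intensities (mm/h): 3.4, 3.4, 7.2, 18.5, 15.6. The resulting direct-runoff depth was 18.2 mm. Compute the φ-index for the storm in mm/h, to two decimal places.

Only the 2 blocks with intensity above φ contribute runoff: 18.5, 15.6 mm/h.
Σ(I−φ)·Δt = d  ⇒  (18.5+15.6 − 2φ)·1 = 18.2
φ = (34.10 − 18.2/1) / 2 = 7.95 mm/h.

φ ≈ 7.95 mm/h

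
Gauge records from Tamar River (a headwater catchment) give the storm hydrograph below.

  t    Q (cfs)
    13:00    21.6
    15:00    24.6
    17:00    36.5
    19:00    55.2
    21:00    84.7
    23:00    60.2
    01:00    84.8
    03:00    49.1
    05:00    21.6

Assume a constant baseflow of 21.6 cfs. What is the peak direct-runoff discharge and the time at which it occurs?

Subtracting baseflow gives direct-runoff ordinates: 0.0, 3.0, 14.9, 33.6, 63.1, 38.6, 63.2, 27.5, 0.0 cfs.
The maximum is 63.2 cfs, occurring at the reading for t = 01:00.

Q_p = 63.2 cfs at t = 01:00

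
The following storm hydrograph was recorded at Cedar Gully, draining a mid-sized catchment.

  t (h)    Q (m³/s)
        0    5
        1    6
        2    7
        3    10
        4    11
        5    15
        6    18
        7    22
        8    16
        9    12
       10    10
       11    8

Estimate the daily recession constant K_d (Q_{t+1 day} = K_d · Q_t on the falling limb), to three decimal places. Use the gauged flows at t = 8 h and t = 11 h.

K_d ≈ 0.004

Between t = 8 h and t = 11 h the flow falls from 16 to 8 m³/s over 3×1 h = 3 h.
Per-interval ratio K = (8/16)^(1/3) = 0.7937; K_d = K^(24/1) = 0.004.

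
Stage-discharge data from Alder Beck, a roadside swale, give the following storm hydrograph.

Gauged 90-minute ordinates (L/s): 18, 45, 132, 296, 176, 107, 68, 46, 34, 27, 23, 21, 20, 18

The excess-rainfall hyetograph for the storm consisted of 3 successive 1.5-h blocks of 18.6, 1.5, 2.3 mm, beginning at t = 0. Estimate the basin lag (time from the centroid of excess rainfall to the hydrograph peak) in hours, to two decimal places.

Centroid of excess rainfall: t_c = Σ P_i·t̄_i / ΣP_i = 1.1585 h (block centres at 0.75, 2.25, 3.75 h).
Hydrograph peak occurs at t = 4.5 h, so basin lag t_L = 4.5 − 1.1585 = 3.34 h.

t_L ≈ 3.34 h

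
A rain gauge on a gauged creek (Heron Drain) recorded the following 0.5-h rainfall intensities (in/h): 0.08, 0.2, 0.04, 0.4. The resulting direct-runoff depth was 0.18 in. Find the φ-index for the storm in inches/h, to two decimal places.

Only the 2 blocks with intensity above φ contribute runoff: 0.2, 0.4 in/h.
Σ(I−φ)·Δt = d  ⇒  (0.2+0.4 − 2φ)·0.5 = 0.18
φ = (0.6000 − 0.18/0.5) / 2 = 0.12 in/h.

φ ≈ 0.12 in/h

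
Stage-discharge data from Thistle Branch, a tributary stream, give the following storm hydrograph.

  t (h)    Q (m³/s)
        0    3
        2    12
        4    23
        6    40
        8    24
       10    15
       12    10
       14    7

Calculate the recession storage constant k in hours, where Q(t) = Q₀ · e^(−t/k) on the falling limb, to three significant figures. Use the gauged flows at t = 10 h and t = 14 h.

k ≈ 5.25 h

On the falling limb, Q drops from 15 to 7 m³/s between t = 10 h and t = 14 h (Δt = 4 h).
k = −Δt / ln(Q₂/Q₁) = −4 / ln(7/15) = 5.25 h.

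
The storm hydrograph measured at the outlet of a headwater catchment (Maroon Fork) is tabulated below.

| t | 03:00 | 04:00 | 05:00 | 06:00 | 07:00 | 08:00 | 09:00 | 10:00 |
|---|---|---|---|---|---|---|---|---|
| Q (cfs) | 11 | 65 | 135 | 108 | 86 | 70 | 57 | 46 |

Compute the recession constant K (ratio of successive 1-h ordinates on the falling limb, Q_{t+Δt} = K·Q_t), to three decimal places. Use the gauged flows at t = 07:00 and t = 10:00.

Using the recession-limb readings at t = 07:00 and t = 10:00: Q falls from 86 to 46 cfs over 3 intervals.
K = (Q₂/Q₁)^(1/3) = (46/86)^(1/3) = 0.812.

K ≈ 0.812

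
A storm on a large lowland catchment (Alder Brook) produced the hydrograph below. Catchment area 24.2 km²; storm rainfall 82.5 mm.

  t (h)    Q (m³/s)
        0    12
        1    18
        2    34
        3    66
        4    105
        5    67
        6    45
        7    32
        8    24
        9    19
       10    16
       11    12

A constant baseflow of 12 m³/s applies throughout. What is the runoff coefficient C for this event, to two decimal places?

C ≈ 0.55

ΣQ_DR = 306.0 m³/s; V = ΣQ_DR·Δt = 1.102 × 10^6 m³.
Runoff depth d = V / A = 45.52 mm.
C = d / P = 45.52 / 82.5 = 0.55.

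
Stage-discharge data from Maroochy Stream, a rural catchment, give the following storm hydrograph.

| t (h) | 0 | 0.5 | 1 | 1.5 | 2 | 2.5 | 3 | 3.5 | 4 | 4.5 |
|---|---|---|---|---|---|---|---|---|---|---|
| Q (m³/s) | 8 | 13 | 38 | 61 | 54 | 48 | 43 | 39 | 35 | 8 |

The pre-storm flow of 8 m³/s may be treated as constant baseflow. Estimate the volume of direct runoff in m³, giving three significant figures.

Direct-runoff ordinates (Q − Q_b): 0.0, 5.0, 30.0, 53.0, 46.0, 40.0, 35.0, 31.0, 27.0, 0.0 m³/s.
ΣQ_DR = 267.0 m³/s.
With Δt = 0.5 h = 1800 s, V = ΣQ_DR · Δt = 267.0 × 1800 = 4.81 × 10^5 m³.

V ≈ 4.81 × 10^5 m³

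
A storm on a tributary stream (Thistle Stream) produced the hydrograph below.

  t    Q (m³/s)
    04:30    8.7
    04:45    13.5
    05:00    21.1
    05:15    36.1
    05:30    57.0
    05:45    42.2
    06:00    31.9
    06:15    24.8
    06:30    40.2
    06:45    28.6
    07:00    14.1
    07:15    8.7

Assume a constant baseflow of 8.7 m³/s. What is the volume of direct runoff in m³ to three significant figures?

V ≈ 2.00 × 10^5 m³

Direct-runoff ordinates (Q − Q_b): 0.0, 4.8, 12.4, 27.4, 48.3, 33.5, 23.2, 16.1, 31.5, 19.9, 5.4, 0.0 m³/s.
ΣQ_DR = 222.5 m³/s.
With Δt = 0.25 h = 900 s, V = ΣQ_DR · Δt = 222.5 × 900 = 2.00 × 10^5 m³.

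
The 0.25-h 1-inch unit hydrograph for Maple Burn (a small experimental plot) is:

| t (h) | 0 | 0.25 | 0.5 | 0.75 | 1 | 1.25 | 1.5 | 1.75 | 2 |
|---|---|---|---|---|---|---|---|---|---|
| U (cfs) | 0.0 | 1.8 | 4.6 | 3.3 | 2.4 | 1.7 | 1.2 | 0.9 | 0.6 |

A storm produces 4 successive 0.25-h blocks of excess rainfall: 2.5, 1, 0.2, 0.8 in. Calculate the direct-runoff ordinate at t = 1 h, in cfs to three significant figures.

By discrete convolution, Q_j = Σ (P_i / 1 in) · U_{j−i}.
At t = 1 h (j=4): Q = (2.5/1)·2.4 + (1/1)·3.3 + (0.2/1)·4.6 + (0.8/1)·1.8 = 11.7 cfs.

Q ≈ 11.7 cfs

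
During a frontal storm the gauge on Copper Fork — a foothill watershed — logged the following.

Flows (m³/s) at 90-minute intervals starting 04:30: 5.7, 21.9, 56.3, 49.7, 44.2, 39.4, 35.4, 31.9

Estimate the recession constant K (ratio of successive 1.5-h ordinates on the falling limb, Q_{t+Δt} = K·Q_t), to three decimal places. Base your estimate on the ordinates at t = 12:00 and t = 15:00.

K ≈ 0.900

Using the recession-limb readings at t = 12:00 and t = 15:00: Q falls from 39.4 to 31.9 m³/s over 2 intervals.
K = (Q₂/Q₁)^(1/2) = (31.9/39.4)^(1/2) = 0.900.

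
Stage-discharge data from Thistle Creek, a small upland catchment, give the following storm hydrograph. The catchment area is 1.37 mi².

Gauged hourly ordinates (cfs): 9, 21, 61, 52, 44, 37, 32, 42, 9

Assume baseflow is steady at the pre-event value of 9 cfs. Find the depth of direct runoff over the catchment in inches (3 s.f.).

d ≈ 0.256 in

Direct runoff: 0.0, 12.0, 52.0, 43.0, 35.0, 28.0, 23.0, 33.0, 0.0 cfs; ΣQ_DR = 226.0 cfs.
V = ΣQ_DR · Δt = 226.0 × 3600 s = 8.136 × 10^5 ft³.
Over A = 1.37 mi², depth = V / A = 0.256 in.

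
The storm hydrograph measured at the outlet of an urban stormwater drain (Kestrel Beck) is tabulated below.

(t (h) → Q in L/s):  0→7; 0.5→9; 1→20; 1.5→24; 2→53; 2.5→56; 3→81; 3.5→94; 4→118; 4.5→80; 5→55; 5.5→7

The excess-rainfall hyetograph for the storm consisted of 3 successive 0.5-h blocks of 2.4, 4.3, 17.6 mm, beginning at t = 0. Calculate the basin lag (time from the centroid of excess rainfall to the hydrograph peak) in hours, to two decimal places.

t_L ≈ 2.94 h

Centroid of excess rainfall: t_c = Σ P_i·t̄_i / ΣP_i = 1.0628 h (block centres at 0.25, 0.75, 1.25 h).
Hydrograph peak occurs at t = 4 h, so basin lag t_L = 4 − 1.0628 = 2.94 h.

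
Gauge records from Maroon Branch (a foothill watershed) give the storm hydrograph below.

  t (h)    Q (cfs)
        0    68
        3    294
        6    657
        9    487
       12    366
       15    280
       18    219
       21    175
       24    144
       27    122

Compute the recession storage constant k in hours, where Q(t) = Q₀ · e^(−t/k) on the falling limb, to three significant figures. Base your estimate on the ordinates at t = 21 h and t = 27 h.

k ≈ 16.6 h

On the falling limb, Q drops from 175 to 122 cfs between t = 21 h and t = 27 h (Δt = 6 h).
k = −Δt / ln(Q₂/Q₁) = −6 / ln(122/175) = 16.6 h.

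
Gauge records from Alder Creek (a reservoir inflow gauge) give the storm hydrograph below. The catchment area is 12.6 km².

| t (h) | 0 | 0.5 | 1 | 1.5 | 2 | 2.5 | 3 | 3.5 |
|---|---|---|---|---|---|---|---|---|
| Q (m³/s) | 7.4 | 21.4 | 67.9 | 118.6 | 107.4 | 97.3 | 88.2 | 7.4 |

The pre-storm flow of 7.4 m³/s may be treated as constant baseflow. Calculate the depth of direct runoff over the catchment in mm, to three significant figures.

d ≈ 65.2 mm

Direct runoff: 0.0, 14.0, 60.5, 111.2, 100.0, 89.9, 80.8, 0.0 m³/s; ΣQ_DR = 456.4 m³/s.
V = ΣQ_DR · Δt = 456.4 × 1800 s = 8.215 × 10^5 m³.
Over A = 12.6 km², depth = V / A = 65.2 mm.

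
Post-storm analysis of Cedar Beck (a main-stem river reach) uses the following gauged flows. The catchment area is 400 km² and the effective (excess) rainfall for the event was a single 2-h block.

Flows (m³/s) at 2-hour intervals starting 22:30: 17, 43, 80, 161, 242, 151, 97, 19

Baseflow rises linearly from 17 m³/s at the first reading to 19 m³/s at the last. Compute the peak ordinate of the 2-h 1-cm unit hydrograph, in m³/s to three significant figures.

U_p ≈ 187 m³/s

Direct runoff: 0.00, 25.71, 62.43, 143.14, 223.86, 132.57, 78.29, 0.00 m³/s; ΣQ_DR = 666.0 m³/s, peak = 223.86 m³/s.
Runoff depth d = ΣQ_DR·Δt / A = 666.0 × 7200 / (400 km²) = 11.99 mm.
The 1-cm UH is the DRH scaled by (10 mm)/d, so U_p = 223.86 × 10/11.99 = 187 m³/s.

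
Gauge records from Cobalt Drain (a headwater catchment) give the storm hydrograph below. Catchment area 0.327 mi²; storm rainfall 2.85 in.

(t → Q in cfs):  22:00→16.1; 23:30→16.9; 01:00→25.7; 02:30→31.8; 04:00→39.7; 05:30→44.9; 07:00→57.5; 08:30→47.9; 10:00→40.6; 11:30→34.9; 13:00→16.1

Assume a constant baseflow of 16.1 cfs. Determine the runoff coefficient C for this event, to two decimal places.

C ≈ 0.49

ΣQ_DR = 195.0 cfs; V = ΣQ_DR·Δt = 1.053 × 10^6 ft³.
Runoff depth d = V / A = 1.386 in.
C = d / P = 1.386 / 2.85 = 0.49.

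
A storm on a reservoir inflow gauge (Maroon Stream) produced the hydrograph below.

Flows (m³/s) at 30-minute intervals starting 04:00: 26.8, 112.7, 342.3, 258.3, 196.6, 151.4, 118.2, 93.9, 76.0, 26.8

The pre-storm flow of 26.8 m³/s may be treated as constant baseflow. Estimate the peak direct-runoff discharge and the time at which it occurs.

Q_p = 315.5 m³/s at t = 05:00

Subtracting baseflow gives direct-runoff ordinates: 0.0, 85.9, 315.5, 231.5, 169.8, 124.6, 91.4, 67.1, 49.2, 0.0 m³/s.
The maximum is 315.5 m³/s, occurring at the reading for t = 05:00.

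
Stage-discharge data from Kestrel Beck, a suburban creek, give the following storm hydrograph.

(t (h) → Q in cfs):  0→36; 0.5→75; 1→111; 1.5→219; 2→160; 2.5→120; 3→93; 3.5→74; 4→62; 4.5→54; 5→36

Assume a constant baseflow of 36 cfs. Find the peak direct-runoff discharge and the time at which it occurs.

Subtracting baseflow gives direct-runoff ordinates: 0.0, 39.0, 75.0, 183.0, 124.0, 84.0, 57.0, 38.0, 26.0, 18.0, 0.0 cfs.
The maximum is 183.0 cfs, occurring at the reading for t = 1.5 h.

Q_p = 183.0 cfs at t = 1.5 h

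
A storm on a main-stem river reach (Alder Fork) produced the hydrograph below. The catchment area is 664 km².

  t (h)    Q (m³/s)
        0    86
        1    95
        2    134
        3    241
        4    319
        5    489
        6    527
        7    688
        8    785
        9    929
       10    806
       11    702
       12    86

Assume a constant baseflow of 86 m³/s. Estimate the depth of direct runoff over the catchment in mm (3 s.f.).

d ≈ 25.9 mm

Direct runoff: 0.0, 9.0, 48.0, 155.0, 233.0, 403.0, 441.0, 602.0, 699.0, 843.0, 720.0, 616.0, 0.0 m³/s; ΣQ_DR = 4769 m³/s.
V = ΣQ_DR · Δt = 4769 × 3600 s = 1.717 × 10^7 m³.
Over A = 664 km², depth = V / A = 25.9 mm.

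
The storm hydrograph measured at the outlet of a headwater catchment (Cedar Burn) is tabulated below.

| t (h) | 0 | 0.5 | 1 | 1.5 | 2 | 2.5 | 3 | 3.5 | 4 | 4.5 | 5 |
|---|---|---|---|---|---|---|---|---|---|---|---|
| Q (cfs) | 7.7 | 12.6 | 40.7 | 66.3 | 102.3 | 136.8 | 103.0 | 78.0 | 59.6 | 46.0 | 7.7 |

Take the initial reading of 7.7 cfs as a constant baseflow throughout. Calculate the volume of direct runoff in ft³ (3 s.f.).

V ≈ 1.04 × 10^6 ft³

Direct-runoff ordinates (Q − Q_b): 0.0, 4.9, 33.0, 58.6, 94.6, 129.1, 95.3, 70.3, 51.9, 38.3, 0.0 cfs.
ΣQ_DR = 576.0 cfs.
With Δt = 0.5 h = 1800 s, V = ΣQ_DR · Δt = 576.0 × 1800 = 1.04 × 10^6 ft³.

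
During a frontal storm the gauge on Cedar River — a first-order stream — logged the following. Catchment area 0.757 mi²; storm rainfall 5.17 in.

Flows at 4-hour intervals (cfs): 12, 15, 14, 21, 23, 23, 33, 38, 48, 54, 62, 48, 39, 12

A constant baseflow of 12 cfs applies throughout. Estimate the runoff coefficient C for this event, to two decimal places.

C ≈ 0.43

ΣQ_DR = 274.0 cfs; V = ΣQ_DR·Δt = 3.946 × 10^6 ft³.
Runoff depth d = V / A = 2.244 in.
C = d / P = 2.244 / 5.17 = 0.43.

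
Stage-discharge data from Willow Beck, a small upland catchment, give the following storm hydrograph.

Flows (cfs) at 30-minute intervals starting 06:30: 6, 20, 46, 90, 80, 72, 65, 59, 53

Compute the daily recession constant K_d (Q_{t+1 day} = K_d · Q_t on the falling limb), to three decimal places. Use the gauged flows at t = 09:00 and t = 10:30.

Between t = 09:00 and t = 10:30 the flow falls from 72 to 53 cfs over 3×0.5 h = 1.5 h.
Per-interval ratio K = (53/72)^(1/3) = 0.9029; K_d = K^(24/0.5) = 0.007.

K_d ≈ 0.007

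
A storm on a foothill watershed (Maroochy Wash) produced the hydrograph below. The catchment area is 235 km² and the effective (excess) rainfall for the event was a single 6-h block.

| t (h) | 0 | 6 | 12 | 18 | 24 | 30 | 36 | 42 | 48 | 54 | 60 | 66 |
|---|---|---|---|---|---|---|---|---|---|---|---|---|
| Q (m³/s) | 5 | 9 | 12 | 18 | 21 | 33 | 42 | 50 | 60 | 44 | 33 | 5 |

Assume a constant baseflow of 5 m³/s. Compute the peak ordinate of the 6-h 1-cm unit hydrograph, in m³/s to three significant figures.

U_p ≈ 22.0 m³/s

Direct runoff: 0.0, 4.0, 7.0, 13.0, 16.0, 28.0, 37.0, 45.0, 55.0, 39.0, 28.0, 0.0 m³/s; ΣQ_DR = 272.0 m³/s, peak = 55.0 m³/s.
Runoff depth d = ΣQ_DR·Δt / A = 272.0 × 21600 / (235 km²) = 25.00 mm.
The 1-cm UH is the DRH scaled by (10 mm)/d, so U_p = 55.0 × 10/25.00 = 22.0 m³/s.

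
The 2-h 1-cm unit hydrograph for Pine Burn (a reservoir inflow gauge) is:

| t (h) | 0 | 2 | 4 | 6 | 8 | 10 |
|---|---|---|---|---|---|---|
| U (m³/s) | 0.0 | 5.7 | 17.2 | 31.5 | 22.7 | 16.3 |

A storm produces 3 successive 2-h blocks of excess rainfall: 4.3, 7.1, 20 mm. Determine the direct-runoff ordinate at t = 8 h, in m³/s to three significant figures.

Q ≈ 66.5 m³/s

By discrete convolution, Q_j = Σ (P_i / 10 mm) · U_{j−i}.
At t = 8 h (j=4): Q = (4.3/10)·22.7 + (7.1/10)·31.5 + (20/10)·17.2 = 66.5 m³/s.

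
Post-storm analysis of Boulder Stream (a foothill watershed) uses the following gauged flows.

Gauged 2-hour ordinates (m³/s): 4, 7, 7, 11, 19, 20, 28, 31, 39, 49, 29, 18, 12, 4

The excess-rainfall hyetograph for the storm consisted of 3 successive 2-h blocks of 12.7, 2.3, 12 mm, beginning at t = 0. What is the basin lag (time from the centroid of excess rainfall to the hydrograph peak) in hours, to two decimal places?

Centroid of excess rainfall: t_c = Σ P_i·t̄_i / ΣP_i = 2.9481 h (block centres at 1, 3, 5 h).
Hydrograph peak occurs at t = 18 h, so basin lag t_L = 18 − 2.9481 = 15.05 h.

t_L ≈ 15.05 h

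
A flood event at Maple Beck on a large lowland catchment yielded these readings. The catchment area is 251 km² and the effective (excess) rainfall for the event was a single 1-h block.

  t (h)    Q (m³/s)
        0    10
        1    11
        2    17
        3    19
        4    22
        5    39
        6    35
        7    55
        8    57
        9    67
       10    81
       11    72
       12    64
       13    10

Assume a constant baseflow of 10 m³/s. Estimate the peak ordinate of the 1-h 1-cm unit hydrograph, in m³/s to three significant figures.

Direct runoff: 0.0, 1.0, 7.0, 9.0, 12.0, 29.0, 25.0, 45.0, 47.0, 57.0, 71.0, 62.0, 54.0, 0.0 m³/s; ΣQ_DR = 419.0 m³/s, peak = 71.0 m³/s.
Runoff depth d = ΣQ_DR·Δt / A = 419.0 × 3600 / (251 km²) = 6.010 mm.
The 1-cm UH is the DRH scaled by (10 mm)/d, so U_p = 71.0 × 10/6.010 = 118 m³/s.

U_p ≈ 118 m³/s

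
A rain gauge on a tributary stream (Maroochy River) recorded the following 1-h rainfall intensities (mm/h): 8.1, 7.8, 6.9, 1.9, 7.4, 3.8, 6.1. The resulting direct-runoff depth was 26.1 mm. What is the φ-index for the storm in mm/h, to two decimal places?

Only the 6 blocks with intensity above φ contribute runoff: 8.1, 7.8, 6.9, 7.4, 3.8, 6.1 mm/h.
Σ(I−φ)·Δt = d  ⇒  (8.1+7.8+6.9+7.4+3.8+6.1 − 6φ)·1 = 26.1
φ = (40.10 − 26.1/1) / 6 = 2.33 mm/h.

φ ≈ 2.33 mm/h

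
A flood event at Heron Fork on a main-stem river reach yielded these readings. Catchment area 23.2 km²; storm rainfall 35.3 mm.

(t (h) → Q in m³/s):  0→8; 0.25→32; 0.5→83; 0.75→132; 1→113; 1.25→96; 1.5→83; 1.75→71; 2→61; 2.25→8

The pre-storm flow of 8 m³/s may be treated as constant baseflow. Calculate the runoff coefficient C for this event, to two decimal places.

ΣQ_DR = 607.0 m³/s; V = ΣQ_DR·Δt = 5.463 × 10^5 m³.
Runoff depth d = V / A = 23.55 mm.
C = d / P = 23.55 / 35.3 = 0.67.

C ≈ 0.67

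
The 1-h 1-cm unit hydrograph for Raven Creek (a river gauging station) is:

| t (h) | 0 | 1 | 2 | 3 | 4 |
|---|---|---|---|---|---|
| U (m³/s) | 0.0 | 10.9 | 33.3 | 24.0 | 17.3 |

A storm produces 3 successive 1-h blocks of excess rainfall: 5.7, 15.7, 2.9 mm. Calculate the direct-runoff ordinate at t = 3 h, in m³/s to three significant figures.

By discrete convolution, Q_j = Σ (P_i / 10 mm) · U_{j−i}.
At t = 3 h (j=3): Q = (5.7/10)·24.0 + (15.7/10)·33.3 + (2.9/10)·10.9 = 69.1 m³/s.

Q ≈ 69.1 m³/s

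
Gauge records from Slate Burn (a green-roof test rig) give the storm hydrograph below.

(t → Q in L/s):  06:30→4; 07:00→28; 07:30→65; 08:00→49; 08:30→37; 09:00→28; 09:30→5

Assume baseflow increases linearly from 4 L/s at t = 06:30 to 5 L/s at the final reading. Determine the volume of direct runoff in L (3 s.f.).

Direct-runoff ordinates (Q − Q_b): 0.00, 23.83, 60.67, 44.50, 32.33, 23.17, 0.00 L/s.
ΣQ_DR = 184.5 L/s.
With Δt = 0.5 h = 1800 s, V = ΣQ_DR · Δt = 184.5 × 1800 = 3.32 × 10^5 L.

V ≈ 3.32 × 10^5 L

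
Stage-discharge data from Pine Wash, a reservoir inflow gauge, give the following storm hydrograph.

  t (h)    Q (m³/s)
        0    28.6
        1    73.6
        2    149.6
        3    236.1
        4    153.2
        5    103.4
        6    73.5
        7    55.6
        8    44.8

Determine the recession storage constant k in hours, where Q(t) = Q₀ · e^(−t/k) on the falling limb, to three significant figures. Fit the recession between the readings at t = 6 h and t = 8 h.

k ≈ 4.04 h

On the falling limb, Q drops from 73.5 to 44.8 m³/s between t = 6 h and t = 8 h (Δt = 2 h).
k = −Δt / ln(Q₂/Q₁) = −2 / ln(44.8/73.5) = 4.04 h.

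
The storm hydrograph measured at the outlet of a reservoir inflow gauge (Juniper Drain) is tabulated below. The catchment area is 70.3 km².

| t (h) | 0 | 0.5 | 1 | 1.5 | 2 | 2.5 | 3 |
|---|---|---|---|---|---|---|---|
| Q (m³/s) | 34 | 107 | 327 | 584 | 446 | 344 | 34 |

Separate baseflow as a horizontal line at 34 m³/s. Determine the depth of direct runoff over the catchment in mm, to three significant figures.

Direct runoff: 0.0, 73.0, 293.0, 550.0, 412.0, 310.0, 0.0 m³/s; ΣQ_DR = 1638 m³/s.
V = ΣQ_DR · Δt = 1638 × 1800 s = 2.948 × 10^6 m³.
Over A = 70.3 km², depth = V / A = 41.9 mm.

d ≈ 41.9 mm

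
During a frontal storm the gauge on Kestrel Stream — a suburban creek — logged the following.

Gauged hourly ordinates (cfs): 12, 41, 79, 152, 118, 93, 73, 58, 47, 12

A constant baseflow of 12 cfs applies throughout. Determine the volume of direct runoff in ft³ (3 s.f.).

V ≈ 2.03 × 10^6 ft³

Direct-runoff ordinates (Q − Q_b): 0.0, 29.0, 67.0, 140.0, 106.0, 81.0, 61.0, 46.0, 35.0, 0.0 cfs.
ΣQ_DR = 565.0 cfs.
With Δt = 1 h = 3600 s, V = ΣQ_DR · Δt = 565.0 × 3600 = 2.03 × 10^6 ft³.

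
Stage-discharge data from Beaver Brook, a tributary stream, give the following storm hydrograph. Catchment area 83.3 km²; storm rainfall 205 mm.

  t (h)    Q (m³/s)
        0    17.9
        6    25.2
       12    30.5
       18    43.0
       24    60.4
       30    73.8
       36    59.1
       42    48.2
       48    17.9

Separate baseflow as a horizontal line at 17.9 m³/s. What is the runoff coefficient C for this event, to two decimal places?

ΣQ_DR = 214.9 m³/s; V = ΣQ_DR·Δt = 4.642 × 10^6 m³.
Runoff depth d = V / A = 55.72 mm.
C = d / P = 55.72 / 205 = 0.27.

C ≈ 0.27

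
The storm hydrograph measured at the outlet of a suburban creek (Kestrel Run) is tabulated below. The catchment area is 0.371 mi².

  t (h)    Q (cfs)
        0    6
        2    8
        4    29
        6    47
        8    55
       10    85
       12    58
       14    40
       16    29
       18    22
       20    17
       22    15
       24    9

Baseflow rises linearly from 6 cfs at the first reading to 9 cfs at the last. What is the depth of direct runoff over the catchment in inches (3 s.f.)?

Direct runoff: 0.00, 1.75, 22.50, 40.25, 48.00, 77.75, 50.50, 32.25, 21.00, 13.75, 8.50, 6.25, 0.00 cfs; ΣQ_DR = 322.5 cfs.
V = ΣQ_DR · Δt = 322.5 × 7200 s = 2.322 × 10^6 ft³.
Over A = 0.371 mi², depth = V / A = 2.69 in.

d ≈ 2.69 in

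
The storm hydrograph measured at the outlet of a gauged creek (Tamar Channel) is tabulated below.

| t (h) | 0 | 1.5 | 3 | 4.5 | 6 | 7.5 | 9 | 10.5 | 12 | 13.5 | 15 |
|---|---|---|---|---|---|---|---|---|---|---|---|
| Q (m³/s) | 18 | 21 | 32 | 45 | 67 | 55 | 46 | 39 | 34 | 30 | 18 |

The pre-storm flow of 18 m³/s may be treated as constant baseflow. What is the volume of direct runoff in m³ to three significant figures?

Direct-runoff ordinates (Q − Q_b): 0.0, 3.0, 14.0, 27.0, 49.0, 37.0, 28.0, 21.0, 16.0, 12.0, 0.0 m³/s.
ΣQ_DR = 207.0 m³/s.
With Δt = 1.5 h = 5400 s, V = ΣQ_DR · Δt = 207.0 × 5400 = 1.12 × 10^6 m³.

V ≈ 1.12 × 10^6 m³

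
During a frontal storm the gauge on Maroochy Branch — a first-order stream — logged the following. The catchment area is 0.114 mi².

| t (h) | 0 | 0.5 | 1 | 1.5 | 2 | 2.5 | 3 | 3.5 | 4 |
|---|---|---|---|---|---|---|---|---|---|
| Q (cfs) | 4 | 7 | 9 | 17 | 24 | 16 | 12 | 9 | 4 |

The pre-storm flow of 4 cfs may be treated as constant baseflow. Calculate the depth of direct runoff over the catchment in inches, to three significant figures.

d ≈ 0.449 in

Direct runoff: 0.0, 3.0, 5.0, 13.0, 20.0, 12.0, 8.0, 5.0, 0.0 cfs; ΣQ_DR = 66.00 cfs.
V = ΣQ_DR · Δt = 66.00 × 1800 s = 1.188 × 10^5 ft³.
Over A = 0.114 mi², depth = V / A = 0.449 in.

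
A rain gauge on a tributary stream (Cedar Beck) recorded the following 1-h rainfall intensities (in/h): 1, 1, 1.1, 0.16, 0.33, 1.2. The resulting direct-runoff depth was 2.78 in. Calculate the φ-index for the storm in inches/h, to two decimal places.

φ ≈ 0.38 in/h

Only the 4 blocks with intensity above φ contribute runoff: 1, 1, 1.1, 1.2 in/h.
Σ(I−φ)·Δt = d  ⇒  (1+1+1.1+1.2 − 4φ)·1 = 2.78
φ = (4.300 − 2.78/1) / 4 = 0.38 in/h.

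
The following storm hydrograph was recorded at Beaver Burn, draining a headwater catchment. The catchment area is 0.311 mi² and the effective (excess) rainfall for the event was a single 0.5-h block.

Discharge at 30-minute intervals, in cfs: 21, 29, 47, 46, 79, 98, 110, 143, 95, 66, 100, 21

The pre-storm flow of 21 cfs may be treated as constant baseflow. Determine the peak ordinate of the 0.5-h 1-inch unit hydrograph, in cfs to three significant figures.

Direct runoff: 0.0, 8.0, 26.0, 25.0, 58.0, 77.0, 89.0, 122.0, 74.0, 45.0, 79.0, 0.0 cfs; ΣQ_DR = 603.0 cfs, peak = 122.0 cfs.
Runoff depth d = ΣQ_DR·Δt / A = 603.0 × 1800 / (0.311 mi²) = 1.502 in.
The 1-inch UH is the DRH scaled by (1 in)/d, so U_p = 122.0 × 1/1.502 = 81.2 cfs.

U_p ≈ 81.2 cfs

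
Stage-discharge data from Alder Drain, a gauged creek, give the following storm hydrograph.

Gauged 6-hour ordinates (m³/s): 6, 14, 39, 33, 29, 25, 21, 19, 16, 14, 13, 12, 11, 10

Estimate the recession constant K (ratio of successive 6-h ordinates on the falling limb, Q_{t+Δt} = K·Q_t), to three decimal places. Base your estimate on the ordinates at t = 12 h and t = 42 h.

Using the recession-limb readings at t = 12 h and t = 42 h: Q falls from 39 to 19 m³/s over 5 intervals.
K = (Q₂/Q₁)^(1/5) = (19/39)^(1/5) = 0.866.

K ≈ 0.866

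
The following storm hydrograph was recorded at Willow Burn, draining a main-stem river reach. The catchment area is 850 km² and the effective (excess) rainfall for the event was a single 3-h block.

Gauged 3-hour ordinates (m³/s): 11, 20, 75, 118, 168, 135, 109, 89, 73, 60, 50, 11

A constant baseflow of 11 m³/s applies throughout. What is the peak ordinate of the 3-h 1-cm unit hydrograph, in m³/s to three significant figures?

U_p ≈ 157 m³/s

Direct runoff: 0.0, 9.0, 64.0, 107.0, 157.0, 124.0, 98.0, 78.0, 62.0, 49.0, 39.0, 0.0 m³/s; ΣQ_DR = 787.0 m³/s, peak = 157.0 m³/s.
Runoff depth d = ΣQ_DR·Δt / A = 787.0 × 10800 / (850 km²) = 10.00 mm.
The 1-cm UH is the DRH scaled by (10 mm)/d, so U_p = 157.0 × 10/10.00 = 157 m³/s.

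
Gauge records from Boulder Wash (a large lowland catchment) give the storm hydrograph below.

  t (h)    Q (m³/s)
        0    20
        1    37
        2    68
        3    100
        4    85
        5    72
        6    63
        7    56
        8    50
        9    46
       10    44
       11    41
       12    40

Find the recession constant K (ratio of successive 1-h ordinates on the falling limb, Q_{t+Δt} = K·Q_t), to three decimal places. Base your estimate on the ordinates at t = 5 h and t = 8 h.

K ≈ 0.886

Using the recession-limb readings at t = 5 h and t = 8 h: Q falls from 72 to 50 m³/s over 3 intervals.
K = (Q₂/Q₁)^(1/3) = (50/72)^(1/3) = 0.886.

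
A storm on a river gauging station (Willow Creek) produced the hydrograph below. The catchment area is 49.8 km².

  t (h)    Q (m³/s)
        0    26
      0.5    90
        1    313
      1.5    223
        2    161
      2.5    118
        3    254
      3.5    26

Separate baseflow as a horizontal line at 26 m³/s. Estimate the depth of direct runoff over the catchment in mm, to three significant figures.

d ≈ 36.3 mm

Direct runoff: 0.0, 64.0, 287.0, 197.0, 135.0, 92.0, 228.0, 0.0 m³/s; ΣQ_DR = 1003 m³/s.
V = ΣQ_DR · Δt = 1003 × 1800 s = 1.805 × 10^6 m³.
Over A = 49.8 km², depth = V / A = 36.3 mm.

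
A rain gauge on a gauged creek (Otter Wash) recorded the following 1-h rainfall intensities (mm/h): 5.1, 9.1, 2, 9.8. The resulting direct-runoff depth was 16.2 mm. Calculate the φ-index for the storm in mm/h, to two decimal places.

φ ≈ 2.60 mm/h

Only the 3 blocks with intensity above φ contribute runoff: 5.1, 9.1, 9.8 mm/h.
Σ(I−φ)·Δt = d  ⇒  (5.1+9.1+9.8 − 3φ)·1 = 16.2
φ = (24.00 − 16.2/1) / 3 = 2.60 mm/h.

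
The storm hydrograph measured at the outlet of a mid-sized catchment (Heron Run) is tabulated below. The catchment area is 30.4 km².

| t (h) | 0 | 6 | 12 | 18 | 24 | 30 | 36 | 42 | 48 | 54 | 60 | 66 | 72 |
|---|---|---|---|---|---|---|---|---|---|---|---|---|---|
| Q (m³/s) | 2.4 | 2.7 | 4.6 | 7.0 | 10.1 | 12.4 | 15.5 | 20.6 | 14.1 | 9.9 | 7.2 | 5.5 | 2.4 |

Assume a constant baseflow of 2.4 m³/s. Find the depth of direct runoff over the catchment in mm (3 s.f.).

d ≈ 59.1 mm

Direct runoff: 0.0, 0.3, 2.2, 4.6, 7.7, 10.0, 13.1, 18.2, 11.7, 7.5, 4.8, 3.1, 0.0 m³/s; ΣQ_DR = 83.20 m³/s.
V = ΣQ_DR · Δt = 83.20 × 21600 s = 1.797 × 10^6 m³.
Over A = 30.4 km², depth = V / A = 59.1 mm.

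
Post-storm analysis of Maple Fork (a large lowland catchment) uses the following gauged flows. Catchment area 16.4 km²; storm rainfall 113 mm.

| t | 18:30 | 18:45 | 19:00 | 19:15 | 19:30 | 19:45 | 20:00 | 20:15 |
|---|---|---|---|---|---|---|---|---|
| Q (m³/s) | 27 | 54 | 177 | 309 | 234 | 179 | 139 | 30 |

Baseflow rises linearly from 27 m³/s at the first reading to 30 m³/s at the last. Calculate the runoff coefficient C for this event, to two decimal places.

ΣQ_DR = 921.0 m³/s; V = ΣQ_DR·Δt = 8.289 × 10^5 m³.
Runoff depth d = V / A = 50.54 mm.
C = d / P = 50.54 / 113 = 0.45.

C ≈ 0.45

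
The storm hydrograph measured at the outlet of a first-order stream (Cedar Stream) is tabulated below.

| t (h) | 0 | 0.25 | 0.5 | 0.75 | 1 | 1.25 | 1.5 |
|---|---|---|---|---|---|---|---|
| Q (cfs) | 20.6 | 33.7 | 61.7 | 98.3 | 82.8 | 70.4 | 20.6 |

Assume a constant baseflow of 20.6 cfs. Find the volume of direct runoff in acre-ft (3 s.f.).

Direct-runoff ordinates (Q − Q_b): 0.0, 13.1, 41.1, 77.7, 62.2, 49.8, 0.0 cfs.
ΣQ_DR = 243.9 cfs.
With Δt = 0.25 h = 900 s, V = ΣQ_DR · Δt = 243.9 × 900 = 2.20 × 10^5 ft³ = 5.04 acre-ft.

V ≈ 5.04 acre-ft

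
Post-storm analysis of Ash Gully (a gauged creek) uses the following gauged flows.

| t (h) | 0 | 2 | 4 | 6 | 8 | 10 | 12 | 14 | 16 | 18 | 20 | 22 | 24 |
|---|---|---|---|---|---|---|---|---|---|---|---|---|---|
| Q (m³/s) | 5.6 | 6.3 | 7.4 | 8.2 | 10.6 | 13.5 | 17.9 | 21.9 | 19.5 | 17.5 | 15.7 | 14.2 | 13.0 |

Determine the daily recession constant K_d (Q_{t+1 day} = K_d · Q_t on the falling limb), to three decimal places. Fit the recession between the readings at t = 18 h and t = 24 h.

K_d ≈ 0.305

Between t = 18 h and t = 24 h the flow falls from 17.5 to 13.0 m³/s over 3×2 h = 6 h.
Per-interval ratio K = (13.0/17.5)^(1/3) = 0.9057; K_d = K^(24/2) = 0.305.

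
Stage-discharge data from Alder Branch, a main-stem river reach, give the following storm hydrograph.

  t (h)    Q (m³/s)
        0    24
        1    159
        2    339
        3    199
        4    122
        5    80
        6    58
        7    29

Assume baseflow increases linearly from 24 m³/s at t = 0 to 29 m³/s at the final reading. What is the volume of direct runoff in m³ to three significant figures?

V ≈ 2.87 × 10^6 m³

Direct-runoff ordinates (Q − Q_b): 0.00, 134.29, 313.57, 172.86, 95.14, 52.43, 29.71, 0.00 m³/s.
ΣQ_DR = 798.0 m³/s.
With Δt = 1 h = 3600 s, V = ΣQ_DR · Δt = 798.0 × 3600 = 2.87 × 10^6 m³.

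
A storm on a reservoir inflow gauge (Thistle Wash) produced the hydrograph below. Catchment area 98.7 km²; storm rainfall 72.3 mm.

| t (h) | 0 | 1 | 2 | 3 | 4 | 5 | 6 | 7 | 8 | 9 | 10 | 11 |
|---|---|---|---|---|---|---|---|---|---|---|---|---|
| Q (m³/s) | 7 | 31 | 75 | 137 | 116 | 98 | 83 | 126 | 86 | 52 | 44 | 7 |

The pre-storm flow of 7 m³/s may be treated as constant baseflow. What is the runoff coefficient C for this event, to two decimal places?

ΣQ_DR = 778.0 m³/s; V = ΣQ_DR·Δt = 2.801 × 10^6 m³.
Runoff depth d = V / A = 28.38 mm.
C = d / P = 28.38 / 72.3 = 0.39.

C ≈ 0.39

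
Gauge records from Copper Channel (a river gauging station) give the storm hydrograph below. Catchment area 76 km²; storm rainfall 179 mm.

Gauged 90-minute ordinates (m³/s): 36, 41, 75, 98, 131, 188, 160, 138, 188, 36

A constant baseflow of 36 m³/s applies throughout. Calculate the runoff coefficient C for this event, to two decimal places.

C ≈ 0.29

ΣQ_DR = 731.0 m³/s; V = ΣQ_DR·Δt = 3.947 × 10^6 m³.
Runoff depth d = V / A = 51.94 mm.
C = d / P = 51.94 / 179 = 0.29.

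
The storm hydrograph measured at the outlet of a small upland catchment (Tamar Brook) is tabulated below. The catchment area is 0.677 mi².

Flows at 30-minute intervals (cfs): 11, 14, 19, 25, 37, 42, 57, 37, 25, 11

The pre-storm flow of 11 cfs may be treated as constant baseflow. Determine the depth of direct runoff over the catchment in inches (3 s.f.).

d ≈ 0.192 in

Direct runoff: 0.0, 3.0, 8.0, 14.0, 26.0, 31.0, 46.0, 26.0, 14.0, 0.0 cfs; ΣQ_DR = 168.0 cfs.
V = ΣQ_DR · Δt = 168.0 × 1800 s = 3.024 × 10^5 ft³.
Over A = 0.677 mi², depth = V / A = 0.192 in.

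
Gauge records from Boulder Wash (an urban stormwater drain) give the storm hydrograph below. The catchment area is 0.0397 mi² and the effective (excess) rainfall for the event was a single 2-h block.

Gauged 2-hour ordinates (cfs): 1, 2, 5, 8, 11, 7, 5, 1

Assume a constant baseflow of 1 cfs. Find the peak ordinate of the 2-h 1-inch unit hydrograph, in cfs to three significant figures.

U_p ≈ 4.00 cfs

Direct runoff: 0.0, 1.0, 4.0, 7.0, 10.0, 6.0, 4.0, 0.0 cfs; ΣQ_DR = 32.00 cfs, peak = 10.0 cfs.
Runoff depth d = ΣQ_DR·Δt / A = 32.00 × 7200 / (0.0397 mi²) = 2.498 in.
The 1-inch UH is the DRH scaled by (1 in)/d, so U_p = 10.0 × 1/2.498 = 4.00 cfs.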